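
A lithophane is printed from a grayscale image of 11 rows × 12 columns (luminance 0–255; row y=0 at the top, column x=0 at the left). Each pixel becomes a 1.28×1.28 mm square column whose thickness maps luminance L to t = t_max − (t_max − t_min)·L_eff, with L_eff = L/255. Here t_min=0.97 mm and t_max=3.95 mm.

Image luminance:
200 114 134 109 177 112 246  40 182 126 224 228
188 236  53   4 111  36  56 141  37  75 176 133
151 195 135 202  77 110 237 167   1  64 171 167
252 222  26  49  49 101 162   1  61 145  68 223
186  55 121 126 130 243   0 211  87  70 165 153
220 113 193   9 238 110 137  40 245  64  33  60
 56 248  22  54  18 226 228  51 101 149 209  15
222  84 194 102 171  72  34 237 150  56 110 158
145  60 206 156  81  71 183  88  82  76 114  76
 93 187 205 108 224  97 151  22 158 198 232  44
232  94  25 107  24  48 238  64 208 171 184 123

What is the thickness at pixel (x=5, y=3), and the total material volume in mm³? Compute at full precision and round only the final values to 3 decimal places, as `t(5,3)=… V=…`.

t(5,3)=2.770 V=534.032

span = t_max - t_min = 3.95 - 0.97 = 2.980
L(5,3) = 101, L_eff = 101/255 = 0.396078
t(5,3) = 3.95 - 2.980·0.396078 = 2.770
Σt over all 11·12 pixels = 55411/170 ≈ 325.9470588
V = pitch²·Σt = 1.28²·55411/170 = 534.032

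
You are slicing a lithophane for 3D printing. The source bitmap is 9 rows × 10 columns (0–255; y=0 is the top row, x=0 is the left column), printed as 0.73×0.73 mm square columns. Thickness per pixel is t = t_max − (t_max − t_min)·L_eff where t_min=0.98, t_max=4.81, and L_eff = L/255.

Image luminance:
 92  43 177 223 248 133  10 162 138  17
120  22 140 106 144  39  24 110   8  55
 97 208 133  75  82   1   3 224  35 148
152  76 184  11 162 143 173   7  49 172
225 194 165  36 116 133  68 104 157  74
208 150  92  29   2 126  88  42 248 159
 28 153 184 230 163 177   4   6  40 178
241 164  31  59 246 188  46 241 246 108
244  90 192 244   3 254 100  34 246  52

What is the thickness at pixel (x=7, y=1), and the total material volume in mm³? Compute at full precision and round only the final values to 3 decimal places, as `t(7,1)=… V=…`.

t(7,1)=3.158 V=144.618

span = t_max - t_min = 4.81 - 0.98 = 3.830
L(7,1) = 110, L_eff = 110/255 = 0.431373
t(7,1) = 4.81 - 3.830·0.431373 = 3.158
Σt over all 9·10 pixels = 1730042/6375 ≈ 271.3791373
V = pitch²·Σt = 0.73²·1730042/6375 = 144.618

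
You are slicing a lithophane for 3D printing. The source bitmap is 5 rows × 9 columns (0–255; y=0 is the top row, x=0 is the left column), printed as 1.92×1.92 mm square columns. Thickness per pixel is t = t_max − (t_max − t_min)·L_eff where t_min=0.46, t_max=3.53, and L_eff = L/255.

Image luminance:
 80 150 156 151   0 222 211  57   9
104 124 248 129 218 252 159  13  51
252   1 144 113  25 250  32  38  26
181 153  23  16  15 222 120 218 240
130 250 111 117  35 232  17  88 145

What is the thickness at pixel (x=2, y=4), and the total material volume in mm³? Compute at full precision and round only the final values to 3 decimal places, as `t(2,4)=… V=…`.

t(2,4)=2.194 V=340.244

span = t_max - t_min = 3.53 - 0.46 = 3.070
L(2,4) = 111, L_eff = 111/255 = 0.435294
t(2,4) = 3.53 - 3.070·0.435294 = 2.194
Σt over all 5·9 pixels = 2353579/25500 ≈ 92.2972157
V = pitch²·Σt = 1.92²·2353579/25500 = 340.244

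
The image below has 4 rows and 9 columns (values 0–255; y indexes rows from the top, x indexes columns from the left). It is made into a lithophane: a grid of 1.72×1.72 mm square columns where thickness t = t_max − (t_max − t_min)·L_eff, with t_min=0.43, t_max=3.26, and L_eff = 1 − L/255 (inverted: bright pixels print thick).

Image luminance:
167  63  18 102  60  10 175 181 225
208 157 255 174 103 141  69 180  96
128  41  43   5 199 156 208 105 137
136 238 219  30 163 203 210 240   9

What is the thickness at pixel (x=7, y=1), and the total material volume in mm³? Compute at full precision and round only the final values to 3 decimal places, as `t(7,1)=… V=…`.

span = t_max - t_min = 3.26 - 0.43 = 2.830
L(7,1) = 180, L_eff = 1 - 180/255 = 0.294118 (inverted)
t(7,1) = 3.26 - 2.830·0.294118 = 2.428
Σt over all 4·9 pixels = 294737/4250 ≈ 69.3498824
V = pitch²·Σt = 1.72²·294737/4250 = 205.165

t(7,1)=2.428 V=205.165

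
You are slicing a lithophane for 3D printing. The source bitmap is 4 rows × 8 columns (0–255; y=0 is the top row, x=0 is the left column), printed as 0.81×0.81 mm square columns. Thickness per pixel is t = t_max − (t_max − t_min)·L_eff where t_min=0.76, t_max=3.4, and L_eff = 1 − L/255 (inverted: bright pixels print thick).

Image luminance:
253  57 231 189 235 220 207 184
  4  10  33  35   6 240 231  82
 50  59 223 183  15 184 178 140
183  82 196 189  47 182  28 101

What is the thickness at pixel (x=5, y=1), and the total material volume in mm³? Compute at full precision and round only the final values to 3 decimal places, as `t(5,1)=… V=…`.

t(5,1)=3.245 V=44.872

span = t_max - t_min = 3.4 - 0.76 = 2.640
L(5,1) = 240, L_eff = 1 - 240/255 = 0.058824 (inverted)
t(5,1) = 3.4 - 2.640·0.058824 = 3.245
Σt over all 4·8 pixels = 145334/2125 ≈ 68.3924706
V = pitch²·Σt = 0.81²·145334/2125 = 44.872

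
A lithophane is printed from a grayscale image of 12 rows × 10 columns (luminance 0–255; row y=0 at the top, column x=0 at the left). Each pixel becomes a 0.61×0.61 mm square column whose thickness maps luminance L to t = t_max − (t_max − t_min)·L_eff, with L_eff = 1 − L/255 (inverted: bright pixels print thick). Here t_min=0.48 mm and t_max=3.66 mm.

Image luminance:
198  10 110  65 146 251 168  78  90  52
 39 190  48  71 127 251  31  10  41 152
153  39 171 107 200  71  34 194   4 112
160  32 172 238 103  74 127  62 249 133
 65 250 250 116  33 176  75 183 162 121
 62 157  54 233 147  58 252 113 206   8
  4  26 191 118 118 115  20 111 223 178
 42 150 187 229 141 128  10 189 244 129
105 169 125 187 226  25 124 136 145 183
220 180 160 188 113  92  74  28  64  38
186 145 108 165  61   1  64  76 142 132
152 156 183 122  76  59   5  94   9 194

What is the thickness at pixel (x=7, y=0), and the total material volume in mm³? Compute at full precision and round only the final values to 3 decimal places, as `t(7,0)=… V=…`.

t(7,0)=1.453 V=88.945

span = t_max - t_min = 3.66 - 0.48 = 3.180
L(7,0) = 78, L_eff = 1 - 78/255 = 0.694118 (inverted)
t(7,0) = 3.66 - 3.180·0.694118 = 1.453
Σt over all 12·10 pixels = 1015897/4250 ≈ 239.0345882
V = pitch²·Σt = 0.61²·1015897/4250 = 88.945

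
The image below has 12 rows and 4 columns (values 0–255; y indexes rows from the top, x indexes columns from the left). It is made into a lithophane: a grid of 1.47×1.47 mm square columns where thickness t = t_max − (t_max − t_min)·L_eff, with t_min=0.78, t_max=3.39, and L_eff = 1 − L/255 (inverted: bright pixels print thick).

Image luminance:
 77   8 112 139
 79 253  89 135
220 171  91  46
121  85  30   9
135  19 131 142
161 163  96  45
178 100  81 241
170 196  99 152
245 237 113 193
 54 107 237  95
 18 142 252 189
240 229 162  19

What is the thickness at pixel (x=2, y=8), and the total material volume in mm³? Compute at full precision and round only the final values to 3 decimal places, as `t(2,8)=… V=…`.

t(2,8)=1.937 V=220.377

span = t_max - t_min = 3.39 - 0.78 = 2.610
L(2,8) = 113, L_eff = 1 - 113/255 = 0.556863 (inverted)
t(2,8) = 3.39 - 2.610·0.556863 = 1.937
Σt over all 12·4 pixels = 433431/4250 ≈ 101.9837647
V = pitch²·Σt = 1.47²·433431/4250 = 220.377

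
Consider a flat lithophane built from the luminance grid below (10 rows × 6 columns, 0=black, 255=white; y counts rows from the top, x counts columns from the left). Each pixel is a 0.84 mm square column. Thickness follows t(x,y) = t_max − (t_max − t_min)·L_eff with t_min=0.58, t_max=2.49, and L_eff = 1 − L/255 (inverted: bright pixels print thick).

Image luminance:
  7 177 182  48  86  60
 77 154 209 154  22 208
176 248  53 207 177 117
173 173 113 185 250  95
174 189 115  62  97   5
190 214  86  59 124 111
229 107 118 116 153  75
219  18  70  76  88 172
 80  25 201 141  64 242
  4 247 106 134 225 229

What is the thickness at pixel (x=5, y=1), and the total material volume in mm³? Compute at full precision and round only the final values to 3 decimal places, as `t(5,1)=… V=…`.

span = t_max - t_min = 2.49 - 0.58 = 1.910
L(5,1) = 208, L_eff = 1 - 208/255 = 0.184314 (inverted)
t(5,1) = 2.49 - 1.910·0.184314 = 2.138
Σt over all 10·6 pixels = 599839/6375 ≈ 94.0923922
V = pitch²·Σt = 0.84²·599839/6375 = 66.392

t(5,1)=2.138 V=66.392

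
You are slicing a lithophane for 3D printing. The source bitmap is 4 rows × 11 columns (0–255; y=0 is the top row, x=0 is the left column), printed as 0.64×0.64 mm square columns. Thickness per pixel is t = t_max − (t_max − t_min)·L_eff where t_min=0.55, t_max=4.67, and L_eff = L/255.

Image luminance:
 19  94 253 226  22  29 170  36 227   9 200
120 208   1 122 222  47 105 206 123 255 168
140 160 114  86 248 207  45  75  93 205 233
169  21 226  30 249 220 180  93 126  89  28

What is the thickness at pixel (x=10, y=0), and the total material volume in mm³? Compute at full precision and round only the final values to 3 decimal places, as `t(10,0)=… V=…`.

t(10,0)=1.439 V=45.126

span = t_max - t_min = 4.67 - 0.55 = 4.120
L(10,0) = 200, L_eff = 200/255 = 0.784314
t(10,0) = 4.67 - 4.120·0.784314 = 1.439
Σt over all 4·11 pixels = 41314/375 ≈ 110.1706667
V = pitch²·Σt = 0.64²·41314/375 = 45.126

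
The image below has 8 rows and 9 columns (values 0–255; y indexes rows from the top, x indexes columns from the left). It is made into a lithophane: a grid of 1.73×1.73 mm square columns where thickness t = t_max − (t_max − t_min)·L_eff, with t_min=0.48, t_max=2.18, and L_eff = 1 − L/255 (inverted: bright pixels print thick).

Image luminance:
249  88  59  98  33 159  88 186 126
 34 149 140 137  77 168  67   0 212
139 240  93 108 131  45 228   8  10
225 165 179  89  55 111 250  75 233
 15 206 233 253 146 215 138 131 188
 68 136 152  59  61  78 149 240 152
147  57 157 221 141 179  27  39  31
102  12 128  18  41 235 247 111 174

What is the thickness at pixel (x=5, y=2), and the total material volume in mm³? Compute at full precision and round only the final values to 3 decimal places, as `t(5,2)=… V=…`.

span = t_max - t_min = 2.18 - 0.48 = 1.700
L(5,2) = 45, L_eff = 1 - 45/255 = 0.823529 (inverted)
t(5,2) = 2.18 - 1.700·0.823529 = 0.780
Σt over all 8·9 pixels = 95.5
V = pitch²·Σt = 1.73²·95.5 = 285.822

t(5,2)=0.780 V=285.822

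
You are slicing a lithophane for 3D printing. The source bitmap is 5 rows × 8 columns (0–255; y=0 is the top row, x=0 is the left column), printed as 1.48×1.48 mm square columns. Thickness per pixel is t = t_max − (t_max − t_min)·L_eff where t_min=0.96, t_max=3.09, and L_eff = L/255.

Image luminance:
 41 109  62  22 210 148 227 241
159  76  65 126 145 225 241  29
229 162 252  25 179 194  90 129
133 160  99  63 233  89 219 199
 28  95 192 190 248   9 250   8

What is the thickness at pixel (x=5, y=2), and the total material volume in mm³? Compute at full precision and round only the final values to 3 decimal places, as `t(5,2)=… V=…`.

span = t_max - t_min = 3.09 - 0.96 = 2.130
L(5,2) = 194, L_eff = 194/255 = 0.760784
t(5,2) = 3.09 - 2.130·0.760784 = 1.470
Σt over all 5·8 pixels = 652929/8500 ≈ 76.8151765
V = pitch²·Σt = 1.48²·652929/8500 = 168.256

t(5,2)=1.470 V=168.256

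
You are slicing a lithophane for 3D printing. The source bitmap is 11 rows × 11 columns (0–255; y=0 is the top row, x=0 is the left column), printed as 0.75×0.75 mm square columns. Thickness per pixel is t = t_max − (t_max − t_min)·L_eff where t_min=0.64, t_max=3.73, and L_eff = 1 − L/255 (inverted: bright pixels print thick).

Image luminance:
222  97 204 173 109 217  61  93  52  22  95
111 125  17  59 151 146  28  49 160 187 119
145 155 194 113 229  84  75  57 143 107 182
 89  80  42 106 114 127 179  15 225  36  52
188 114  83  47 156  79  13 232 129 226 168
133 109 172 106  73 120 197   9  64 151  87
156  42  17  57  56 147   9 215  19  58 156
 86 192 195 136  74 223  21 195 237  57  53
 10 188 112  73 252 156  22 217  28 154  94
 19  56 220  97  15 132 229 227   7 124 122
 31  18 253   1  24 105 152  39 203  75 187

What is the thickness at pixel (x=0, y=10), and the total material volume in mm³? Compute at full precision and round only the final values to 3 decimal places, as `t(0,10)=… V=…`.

span = t_max - t_min = 3.73 - 0.64 = 3.090
L(0,10) = 31, L_eff = 1 - 31/255 = 0.878431 (inverted)
t(0,10) = 3.73 - 3.090·0.878431 = 1.016
Σt over all 11·11 pixels = 82959/340 ≈ 243.9970588
V = pitch²·Σt = 0.75²·82959/340 = 137.248

t(0,10)=1.016 V=137.248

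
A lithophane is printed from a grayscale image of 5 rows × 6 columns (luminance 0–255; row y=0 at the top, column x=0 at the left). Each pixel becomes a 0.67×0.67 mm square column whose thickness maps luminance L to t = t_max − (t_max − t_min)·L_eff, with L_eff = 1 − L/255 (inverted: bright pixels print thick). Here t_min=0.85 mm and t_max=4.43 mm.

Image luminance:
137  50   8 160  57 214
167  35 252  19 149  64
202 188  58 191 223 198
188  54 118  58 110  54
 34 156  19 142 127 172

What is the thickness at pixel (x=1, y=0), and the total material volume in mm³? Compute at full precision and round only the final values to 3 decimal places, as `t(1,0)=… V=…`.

t(1,0)=1.552 V=34.160

span = t_max - t_min = 4.43 - 0.85 = 3.580
L(1,0) = 50, L_eff = 1 - 50/255 = 0.803922 (inverted)
t(1,0) = 4.43 - 3.580·0.803922 = 1.552
Σt over all 5·6 pixels = 57073/750 ≈ 76.0973333
V = pitch²·Σt = 0.67²·57073/750 = 34.160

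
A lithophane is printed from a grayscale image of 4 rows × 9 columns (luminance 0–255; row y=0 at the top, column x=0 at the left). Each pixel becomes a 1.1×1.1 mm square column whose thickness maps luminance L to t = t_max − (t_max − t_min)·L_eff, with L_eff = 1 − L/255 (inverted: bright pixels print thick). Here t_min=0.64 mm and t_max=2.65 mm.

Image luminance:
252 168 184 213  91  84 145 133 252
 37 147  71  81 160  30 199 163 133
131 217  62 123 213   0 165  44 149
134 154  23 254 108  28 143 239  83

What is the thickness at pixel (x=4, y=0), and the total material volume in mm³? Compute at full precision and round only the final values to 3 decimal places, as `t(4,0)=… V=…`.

span = t_max - t_min = 2.65 - 0.64 = 2.010
L(4,0) = 91, L_eff = 1 - 91/255 = 0.643137 (inverted)
t(4,0) = 2.65 - 2.010·0.643137 = 1.357
Σt over all 4·9 pixels = 518311/8500 ≈ 60.9777647
V = pitch²·Σt = 1.1²·518311/8500 = 73.783

t(4,0)=1.357 V=73.783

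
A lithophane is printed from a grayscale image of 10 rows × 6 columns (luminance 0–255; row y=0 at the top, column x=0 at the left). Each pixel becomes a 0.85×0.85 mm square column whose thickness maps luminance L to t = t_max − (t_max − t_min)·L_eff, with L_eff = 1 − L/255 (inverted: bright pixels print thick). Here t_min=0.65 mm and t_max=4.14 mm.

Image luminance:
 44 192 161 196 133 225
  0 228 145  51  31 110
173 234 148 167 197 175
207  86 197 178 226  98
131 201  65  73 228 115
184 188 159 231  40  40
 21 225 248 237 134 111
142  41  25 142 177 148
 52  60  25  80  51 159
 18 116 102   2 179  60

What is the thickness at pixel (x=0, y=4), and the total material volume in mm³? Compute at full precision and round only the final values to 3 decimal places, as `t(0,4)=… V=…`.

t(0,4)=2.443 V=105.425

span = t_max - t_min = 4.14 - 0.65 = 3.490
L(0,4) = 131, L_eff = 1 - 131/255 = 0.486275 (inverted)
t(0,4) = 4.14 - 3.490·0.486275 = 2.443
Σt over all 10·6 pixels = 310074/2125 ≈ 145.9171765
V = pitch²·Σt = 0.85²·310074/2125 = 105.425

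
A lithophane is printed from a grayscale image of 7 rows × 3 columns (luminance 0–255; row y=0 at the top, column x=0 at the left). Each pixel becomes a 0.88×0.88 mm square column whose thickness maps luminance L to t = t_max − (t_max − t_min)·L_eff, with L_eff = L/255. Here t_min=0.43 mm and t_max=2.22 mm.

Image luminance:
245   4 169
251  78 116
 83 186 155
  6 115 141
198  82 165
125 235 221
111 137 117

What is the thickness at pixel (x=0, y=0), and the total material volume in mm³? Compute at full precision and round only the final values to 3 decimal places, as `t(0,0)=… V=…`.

span = t_max - t_min = 2.22 - 0.43 = 1.790
L(0,0) = 245, L_eff = 245/255 = 0.960784
t(0,0) = 2.22 - 1.790·0.960784 = 0.500
Σt over all 7·3 pixels = 4417/170 ≈ 25.9823529
V = pitch²·Σt = 0.88²·4417/170 = 20.121

t(0,0)=0.500 V=20.121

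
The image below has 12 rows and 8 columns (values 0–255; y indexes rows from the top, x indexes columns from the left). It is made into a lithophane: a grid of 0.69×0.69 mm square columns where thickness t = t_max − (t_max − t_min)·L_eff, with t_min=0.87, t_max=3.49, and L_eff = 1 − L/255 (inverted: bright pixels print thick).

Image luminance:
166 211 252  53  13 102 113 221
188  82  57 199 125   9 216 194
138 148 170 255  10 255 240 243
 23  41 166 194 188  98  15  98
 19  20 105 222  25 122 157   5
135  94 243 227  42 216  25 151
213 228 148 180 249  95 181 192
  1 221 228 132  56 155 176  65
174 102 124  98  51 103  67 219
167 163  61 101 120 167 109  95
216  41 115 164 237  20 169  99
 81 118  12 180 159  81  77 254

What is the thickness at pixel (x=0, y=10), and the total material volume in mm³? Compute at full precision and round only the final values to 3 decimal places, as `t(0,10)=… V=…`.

t(0,10)=3.089 V=102.157

span = t_max - t_min = 3.49 - 0.87 = 2.620
L(0,10) = 216, L_eff = 1 - 216/255 = 0.152941 (inverted)
t(0,10) = 3.49 - 2.620·0.152941 = 3.089
Σt over all 12·8 pixels = 547157/2550 ≈ 214.5713725
V = pitch²·Σt = 0.69²·547157/2550 = 102.157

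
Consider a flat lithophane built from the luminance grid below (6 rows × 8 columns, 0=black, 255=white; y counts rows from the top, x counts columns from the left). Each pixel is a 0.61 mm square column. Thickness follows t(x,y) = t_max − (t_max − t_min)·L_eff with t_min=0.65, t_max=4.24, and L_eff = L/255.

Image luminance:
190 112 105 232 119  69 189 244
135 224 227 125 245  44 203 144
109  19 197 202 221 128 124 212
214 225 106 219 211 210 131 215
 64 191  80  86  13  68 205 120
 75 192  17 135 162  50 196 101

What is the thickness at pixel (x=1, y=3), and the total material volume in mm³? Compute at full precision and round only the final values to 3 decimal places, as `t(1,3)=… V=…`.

t(1,3)=1.072 V=38.510

span = t_max - t_min = 4.24 - 0.65 = 3.590
L(1,3) = 225, L_eff = 225/255 = 0.882353
t(1,3) = 4.24 - 3.590·0.882353 = 1.072
Σt over all 6·8 pixels = 527813/5100 ≈ 103.4927451
V = pitch²·Σt = 0.61²·527813/5100 = 38.510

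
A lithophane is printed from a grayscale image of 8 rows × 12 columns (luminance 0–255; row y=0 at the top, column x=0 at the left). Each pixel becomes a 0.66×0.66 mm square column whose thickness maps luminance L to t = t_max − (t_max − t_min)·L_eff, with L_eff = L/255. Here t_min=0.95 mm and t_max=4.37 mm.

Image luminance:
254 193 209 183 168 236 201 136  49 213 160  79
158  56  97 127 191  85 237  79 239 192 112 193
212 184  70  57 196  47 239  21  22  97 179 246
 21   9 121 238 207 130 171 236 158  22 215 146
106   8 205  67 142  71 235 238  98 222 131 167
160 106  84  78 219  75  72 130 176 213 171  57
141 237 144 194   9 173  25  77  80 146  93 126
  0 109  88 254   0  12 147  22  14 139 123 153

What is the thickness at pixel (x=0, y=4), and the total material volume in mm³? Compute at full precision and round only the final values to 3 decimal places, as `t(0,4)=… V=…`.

t(0,4)=2.948 V=107.800

span = t_max - t_min = 4.37 - 0.95 = 3.420
L(0,4) = 106, L_eff = 106/255 = 0.415686
t(0,4) = 4.37 - 3.420·0.415686 = 2.948
Σt over all 8·12 pixels = 525882/2125 ≈ 247.4738824
V = pitch²·Σt = 0.66²·525882/2125 = 107.800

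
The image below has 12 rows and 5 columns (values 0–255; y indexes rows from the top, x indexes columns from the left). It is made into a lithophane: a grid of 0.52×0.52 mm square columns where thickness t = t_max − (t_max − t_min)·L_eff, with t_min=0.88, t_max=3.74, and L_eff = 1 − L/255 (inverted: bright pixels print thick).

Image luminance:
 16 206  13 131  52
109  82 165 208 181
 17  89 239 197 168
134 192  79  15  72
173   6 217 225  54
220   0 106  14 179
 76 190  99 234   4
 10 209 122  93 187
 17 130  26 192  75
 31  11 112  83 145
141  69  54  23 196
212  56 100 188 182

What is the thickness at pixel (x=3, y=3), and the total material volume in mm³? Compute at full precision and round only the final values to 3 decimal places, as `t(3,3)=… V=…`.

t(3,3)=1.048 V=34.978

span = t_max - t_min = 3.74 - 0.88 = 2.860
L(3,3) = 15, L_eff = 1 - 15/255 = 0.941176 (inverted)
t(3,3) = 3.74 - 2.860·0.941176 = 1.048
Σt over all 12·5 pixels = 824659/6375 ≈ 129.3582745
V = pitch²·Σt = 0.52²·824659/6375 = 34.978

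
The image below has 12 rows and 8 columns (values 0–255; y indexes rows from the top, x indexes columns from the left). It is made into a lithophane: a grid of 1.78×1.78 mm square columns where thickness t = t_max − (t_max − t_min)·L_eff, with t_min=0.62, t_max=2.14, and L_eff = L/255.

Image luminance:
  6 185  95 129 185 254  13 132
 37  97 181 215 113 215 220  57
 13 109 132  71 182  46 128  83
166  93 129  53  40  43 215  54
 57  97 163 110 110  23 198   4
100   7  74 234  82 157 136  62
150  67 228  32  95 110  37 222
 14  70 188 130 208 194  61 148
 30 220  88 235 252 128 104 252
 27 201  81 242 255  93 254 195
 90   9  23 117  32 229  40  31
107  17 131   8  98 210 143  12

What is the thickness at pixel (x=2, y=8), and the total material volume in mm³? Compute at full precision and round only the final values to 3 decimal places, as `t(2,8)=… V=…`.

t(2,8)=1.615 V=439.146

span = t_max - t_min = 2.14 - 0.62 = 1.520
L(2,8) = 88, L_eff = 88/255 = 0.345098
t(2,8) = 2.14 - 1.520·0.345098 = 1.615
Σt over all 12·8 pixels = 883586/6375 ≈ 138.6017255
V = pitch²·Σt = 1.78²·883586/6375 = 439.146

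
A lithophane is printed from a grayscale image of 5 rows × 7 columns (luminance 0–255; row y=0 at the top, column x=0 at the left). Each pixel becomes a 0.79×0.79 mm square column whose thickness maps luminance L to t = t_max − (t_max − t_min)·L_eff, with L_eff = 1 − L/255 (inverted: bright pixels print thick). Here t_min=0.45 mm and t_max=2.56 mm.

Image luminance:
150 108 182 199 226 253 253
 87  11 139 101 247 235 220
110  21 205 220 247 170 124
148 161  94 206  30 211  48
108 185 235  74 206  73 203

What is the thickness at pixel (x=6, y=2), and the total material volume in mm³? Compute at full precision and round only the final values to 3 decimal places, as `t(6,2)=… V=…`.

t(6,2)=1.476 V=38.181

span = t_max - t_min = 2.56 - 0.45 = 2.110
L(6,2) = 124, L_eff = 1 - 124/255 = 0.513725 (inverted)
t(6,2) = 2.56 - 2.110·0.513725 = 1.476
Σt over all 5·7 pixels = 104001/1700 ≈ 61.1770588
V = pitch²·Σt = 0.79²·104001/1700 = 38.181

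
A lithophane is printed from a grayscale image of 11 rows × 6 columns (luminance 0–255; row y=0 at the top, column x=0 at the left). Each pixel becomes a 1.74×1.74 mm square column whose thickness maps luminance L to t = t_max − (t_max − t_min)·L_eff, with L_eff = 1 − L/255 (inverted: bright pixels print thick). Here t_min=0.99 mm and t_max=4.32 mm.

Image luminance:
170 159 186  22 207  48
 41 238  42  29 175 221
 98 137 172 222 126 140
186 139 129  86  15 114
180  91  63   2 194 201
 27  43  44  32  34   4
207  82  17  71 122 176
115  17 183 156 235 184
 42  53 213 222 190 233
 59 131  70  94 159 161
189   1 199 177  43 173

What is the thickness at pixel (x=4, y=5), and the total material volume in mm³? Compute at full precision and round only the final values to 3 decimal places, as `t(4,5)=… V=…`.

t(4,5)=1.434 V=513.763

span = t_max - t_min = 4.32 - 0.99 = 3.330
L(4,5) = 34, L_eff = 1 - 34/255 = 0.866667 (inverted)
t(4,5) = 4.32 - 3.330·0.866667 = 1.434
Σt over all 11·6 pixels = 1442391/8500 ≈ 169.6930588
V = pitch²·Σt = 1.74²·1442391/8500 = 513.763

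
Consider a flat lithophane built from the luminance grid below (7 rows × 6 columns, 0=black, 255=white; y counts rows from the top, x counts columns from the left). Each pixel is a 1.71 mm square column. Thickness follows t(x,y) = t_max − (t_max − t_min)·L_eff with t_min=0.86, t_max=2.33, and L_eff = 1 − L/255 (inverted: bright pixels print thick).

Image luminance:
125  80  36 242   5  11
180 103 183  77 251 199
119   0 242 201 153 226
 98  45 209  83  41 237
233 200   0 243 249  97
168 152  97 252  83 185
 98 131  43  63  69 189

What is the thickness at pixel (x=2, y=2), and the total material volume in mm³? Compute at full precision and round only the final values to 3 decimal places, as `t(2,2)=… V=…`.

t(2,2)=2.255 V=201.667

span = t_max - t_min = 2.33 - 0.86 = 1.470
L(2,2) = 242, L_eff = 1 - 242/255 = 0.050980 (inverted)
t(2,2) = 2.33 - 1.470·0.050980 = 2.255
Σt over all 7·6 pixels = 293111/4250 ≈ 68.9672941
V = pitch²·Σt = 1.71²·293111/4250 = 201.667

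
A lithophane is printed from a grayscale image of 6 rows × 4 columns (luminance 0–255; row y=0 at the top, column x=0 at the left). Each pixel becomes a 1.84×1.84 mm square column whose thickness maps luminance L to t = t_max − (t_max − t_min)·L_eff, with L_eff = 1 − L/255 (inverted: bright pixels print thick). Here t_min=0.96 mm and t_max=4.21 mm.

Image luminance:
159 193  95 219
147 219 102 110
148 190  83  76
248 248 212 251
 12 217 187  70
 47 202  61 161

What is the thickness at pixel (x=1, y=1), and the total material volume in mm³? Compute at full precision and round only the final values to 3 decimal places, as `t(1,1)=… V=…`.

t(1,1)=3.751 V=235.803

span = t_max - t_min = 4.21 - 0.96 = 3.250
L(1,1) = 219, L_eff = 1 - 219/255 = 0.141176 (inverted)
t(1,1) = 4.21 - 3.250·0.141176 = 3.751
Σt over all 6·4 pixels = 118403/1700 ≈ 69.6488235
V = pitch²·Σt = 1.84²·118403/1700 = 235.803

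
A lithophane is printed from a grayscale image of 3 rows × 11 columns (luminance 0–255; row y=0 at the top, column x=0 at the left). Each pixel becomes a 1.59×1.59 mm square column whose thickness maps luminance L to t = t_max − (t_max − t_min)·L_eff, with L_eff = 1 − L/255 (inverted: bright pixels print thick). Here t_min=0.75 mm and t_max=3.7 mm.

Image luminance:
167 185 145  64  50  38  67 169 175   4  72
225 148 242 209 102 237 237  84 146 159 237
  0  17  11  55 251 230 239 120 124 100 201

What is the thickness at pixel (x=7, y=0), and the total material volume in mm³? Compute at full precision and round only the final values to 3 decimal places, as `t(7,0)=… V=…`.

t(7,0)=2.705 V=194.473

span = t_max - t_min = 3.7 - 0.75 = 2.950
L(7,0) = 169, L_eff = 1 - 169/255 = 0.337255 (inverted)
t(7,0) = 3.7 - 2.950·0.337255 = 2.705
Σt over all 3·11 pixels = 78463/1020 ≈ 76.9245098
V = pitch²·Σt = 1.59²·78463/1020 = 194.473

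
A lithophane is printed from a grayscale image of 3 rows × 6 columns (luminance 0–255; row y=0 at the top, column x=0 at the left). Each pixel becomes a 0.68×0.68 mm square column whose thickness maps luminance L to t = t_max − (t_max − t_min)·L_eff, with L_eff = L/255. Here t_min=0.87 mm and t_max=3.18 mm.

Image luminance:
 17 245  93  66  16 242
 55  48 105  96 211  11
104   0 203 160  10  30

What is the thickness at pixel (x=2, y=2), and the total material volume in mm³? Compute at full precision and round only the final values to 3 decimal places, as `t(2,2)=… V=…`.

t(2,2)=1.341 V=19.297

span = t_max - t_min = 3.18 - 0.87 = 2.310
L(2,2) = 203, L_eff = 203/255 = 0.796078
t(2,2) = 3.18 - 2.310·0.796078 = 1.341
Σt over all 3·6 pixels = 88679/2125 ≈ 41.7312941
V = pitch²·Σt = 0.68²·88679/2125 = 19.297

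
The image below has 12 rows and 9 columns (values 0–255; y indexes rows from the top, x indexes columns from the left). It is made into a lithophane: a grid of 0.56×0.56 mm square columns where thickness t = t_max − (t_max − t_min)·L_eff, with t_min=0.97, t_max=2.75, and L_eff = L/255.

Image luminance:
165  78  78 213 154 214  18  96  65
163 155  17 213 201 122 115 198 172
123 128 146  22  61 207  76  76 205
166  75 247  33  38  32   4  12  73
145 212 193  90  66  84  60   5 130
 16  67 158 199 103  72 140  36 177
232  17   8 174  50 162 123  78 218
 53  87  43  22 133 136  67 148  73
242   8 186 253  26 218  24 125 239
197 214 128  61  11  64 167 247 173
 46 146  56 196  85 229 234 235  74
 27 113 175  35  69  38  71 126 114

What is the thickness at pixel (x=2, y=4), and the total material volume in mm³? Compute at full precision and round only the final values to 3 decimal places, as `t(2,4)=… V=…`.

t(2,4)=1.403 V=65.579

span = t_max - t_min = 2.75 - 0.97 = 1.780
L(2,4) = 193, L_eff = 193/255 = 0.756863
t(2,4) = 2.75 - 1.780·0.756863 = 1.403
Σt over all 12·9 pixels = 266624/1275 ≈ 209.1168627
V = pitch²·Σt = 0.56²·266624/1275 = 65.579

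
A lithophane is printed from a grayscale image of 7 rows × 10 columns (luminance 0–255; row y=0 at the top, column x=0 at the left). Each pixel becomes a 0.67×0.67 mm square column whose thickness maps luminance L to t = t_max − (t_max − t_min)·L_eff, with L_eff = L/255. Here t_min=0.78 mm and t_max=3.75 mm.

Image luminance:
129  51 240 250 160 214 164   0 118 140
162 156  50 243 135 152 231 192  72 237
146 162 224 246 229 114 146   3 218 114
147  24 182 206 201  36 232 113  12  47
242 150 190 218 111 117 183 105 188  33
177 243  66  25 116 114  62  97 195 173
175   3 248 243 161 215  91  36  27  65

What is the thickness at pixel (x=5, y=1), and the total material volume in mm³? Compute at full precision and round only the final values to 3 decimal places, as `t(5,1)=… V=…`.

span = t_max - t_min = 3.75 - 0.78 = 2.970
L(5,1) = 152, L_eff = 152/255 = 0.596078
t(5,1) = 3.75 - 2.970·0.596078 = 1.980
Σt over all 7·10 pixels = 1244517/8500 ≈ 146.4137647
V = pitch²·Σt = 0.67²·1244517/8500 = 65.725

t(5,1)=1.980 V=65.725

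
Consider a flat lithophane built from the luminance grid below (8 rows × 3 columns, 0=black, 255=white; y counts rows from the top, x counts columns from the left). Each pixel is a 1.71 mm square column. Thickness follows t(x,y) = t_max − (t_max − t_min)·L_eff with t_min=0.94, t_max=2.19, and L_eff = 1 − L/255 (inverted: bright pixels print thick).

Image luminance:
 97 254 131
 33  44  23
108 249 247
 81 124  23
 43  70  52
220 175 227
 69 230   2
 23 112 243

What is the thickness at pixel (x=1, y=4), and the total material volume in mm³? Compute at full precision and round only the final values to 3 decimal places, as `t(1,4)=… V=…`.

t(1,4)=1.283 V=107.249

span = t_max - t_min = 2.19 - 0.94 = 1.250
L(1,4) = 70, L_eff = 1 - 70/255 = 0.725490 (inverted)
t(1,4) = 2.19 - 1.250·0.725490 = 1.283
Σt over all 8·3 pixels = 15588/425 ≈ 36.6776471
V = pitch²·Σt = 1.71²·15588/425 = 107.249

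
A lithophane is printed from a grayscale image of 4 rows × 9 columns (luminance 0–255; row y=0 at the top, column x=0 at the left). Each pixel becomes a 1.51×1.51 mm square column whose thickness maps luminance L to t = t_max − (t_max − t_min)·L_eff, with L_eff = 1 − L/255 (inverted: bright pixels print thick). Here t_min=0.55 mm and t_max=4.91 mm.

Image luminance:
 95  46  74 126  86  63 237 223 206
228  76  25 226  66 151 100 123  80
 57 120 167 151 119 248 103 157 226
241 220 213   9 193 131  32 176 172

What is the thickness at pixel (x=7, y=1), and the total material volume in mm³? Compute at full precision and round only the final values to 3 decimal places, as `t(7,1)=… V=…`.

t(7,1)=2.653 V=238.747

span = t_max - t_min = 4.91 - 0.55 = 4.360
L(7,1) = 123, L_eff = 1 - 123/255 = 0.517647 (inverted)
t(7,1) = 4.91 - 4.360·0.517647 = 2.653
Σt over all 4·9 pixels = 667519/6375 ≈ 104.7088627
V = pitch²·Σt = 1.51²·667519/6375 = 238.747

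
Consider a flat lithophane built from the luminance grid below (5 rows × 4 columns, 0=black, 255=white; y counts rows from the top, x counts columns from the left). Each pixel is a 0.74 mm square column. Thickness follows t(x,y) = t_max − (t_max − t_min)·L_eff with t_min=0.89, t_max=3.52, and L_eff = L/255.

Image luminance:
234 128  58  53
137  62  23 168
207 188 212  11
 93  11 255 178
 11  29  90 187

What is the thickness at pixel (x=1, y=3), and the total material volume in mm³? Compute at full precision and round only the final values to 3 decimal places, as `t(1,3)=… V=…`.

t(1,3)=3.407 V=25.363

span = t_max - t_min = 3.52 - 0.89 = 2.630
L(1,3) = 11, L_eff = 11/255 = 0.043137
t(1,3) = 3.52 - 2.630·0.043137 = 3.407
Σt over all 5·4 pixels = 236219/5100 ≈ 46.3174510
V = pitch²·Σt = 0.74²·236219/5100 = 25.363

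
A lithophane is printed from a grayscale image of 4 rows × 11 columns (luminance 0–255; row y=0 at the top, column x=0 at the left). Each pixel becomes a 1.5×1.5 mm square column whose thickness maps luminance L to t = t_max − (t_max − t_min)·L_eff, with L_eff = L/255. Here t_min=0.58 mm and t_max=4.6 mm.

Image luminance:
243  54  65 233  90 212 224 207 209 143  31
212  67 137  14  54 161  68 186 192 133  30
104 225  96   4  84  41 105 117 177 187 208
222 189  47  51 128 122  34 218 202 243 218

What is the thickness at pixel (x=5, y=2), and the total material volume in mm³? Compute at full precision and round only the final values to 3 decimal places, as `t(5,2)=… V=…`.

span = t_max - t_min = 4.6 - 0.58 = 4.020
L(5,2) = 41, L_eff = 41/255 = 0.160784
t(5,2) = 4.6 - 4.020·0.160784 = 3.954
Σt over all 4·11 pixels = 459071/4250 ≈ 108.0167059
V = pitch²·Σt = 1.5²·459071/4250 = 243.038

t(5,2)=3.954 V=243.038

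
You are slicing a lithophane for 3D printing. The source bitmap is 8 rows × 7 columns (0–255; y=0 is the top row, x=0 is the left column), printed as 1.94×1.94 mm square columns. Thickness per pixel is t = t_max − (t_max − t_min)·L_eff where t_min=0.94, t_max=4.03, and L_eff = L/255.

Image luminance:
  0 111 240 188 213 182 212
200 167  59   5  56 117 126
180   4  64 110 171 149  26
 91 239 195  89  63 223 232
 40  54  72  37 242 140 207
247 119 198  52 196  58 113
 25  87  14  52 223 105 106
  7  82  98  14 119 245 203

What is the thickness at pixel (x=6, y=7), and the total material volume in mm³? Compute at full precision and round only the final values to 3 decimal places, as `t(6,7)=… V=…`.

span = t_max - t_min = 4.03 - 0.94 = 3.090
L(6,7) = 203, L_eff = 203/255 = 0.796078
t(6,7) = 4.03 - 3.090·0.796078 = 1.570
Σt over all 8·7 pixels = 1210979/8500 ≈ 142.4681176
V = pitch²·Σt = 1.94²·1210979/8500 = 536.193

t(6,7)=1.570 V=536.193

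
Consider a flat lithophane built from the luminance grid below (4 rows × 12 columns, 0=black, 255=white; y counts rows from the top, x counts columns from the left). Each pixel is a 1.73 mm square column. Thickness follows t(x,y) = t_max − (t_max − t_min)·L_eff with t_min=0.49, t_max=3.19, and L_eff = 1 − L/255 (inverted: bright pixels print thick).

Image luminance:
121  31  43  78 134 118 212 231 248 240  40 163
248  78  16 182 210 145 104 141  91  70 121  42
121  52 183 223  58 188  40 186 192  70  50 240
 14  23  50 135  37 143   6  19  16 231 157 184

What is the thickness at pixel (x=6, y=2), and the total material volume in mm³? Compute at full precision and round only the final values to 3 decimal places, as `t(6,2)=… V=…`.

span = t_max - t_min = 3.19 - 0.49 = 2.700
L(6,2) = 40, L_eff = 1 - 40/255 = 0.843137 (inverted)
t(6,2) = 3.19 - 2.700·0.843137 = 0.914
Σt over all 4·12 pixels = 71517/850 ≈ 84.1376471
V = pitch²·Σt = 1.73²·71517/850 = 251.816

t(6,2)=0.914 V=251.816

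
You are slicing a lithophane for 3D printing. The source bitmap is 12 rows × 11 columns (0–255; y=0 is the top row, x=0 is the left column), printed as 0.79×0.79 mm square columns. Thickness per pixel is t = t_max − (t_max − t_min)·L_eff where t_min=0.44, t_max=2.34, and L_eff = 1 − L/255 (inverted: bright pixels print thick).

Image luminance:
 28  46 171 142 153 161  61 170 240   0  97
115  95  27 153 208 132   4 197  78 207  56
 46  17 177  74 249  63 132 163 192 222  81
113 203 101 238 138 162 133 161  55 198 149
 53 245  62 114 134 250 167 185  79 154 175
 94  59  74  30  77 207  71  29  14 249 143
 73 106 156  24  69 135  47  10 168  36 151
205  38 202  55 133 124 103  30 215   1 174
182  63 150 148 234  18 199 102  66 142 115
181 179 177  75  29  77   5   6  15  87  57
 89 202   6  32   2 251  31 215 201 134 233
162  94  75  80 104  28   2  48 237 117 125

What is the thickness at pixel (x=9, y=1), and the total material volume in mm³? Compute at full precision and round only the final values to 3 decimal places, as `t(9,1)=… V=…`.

span = t_max - t_min = 2.34 - 0.44 = 1.900
L(9,1) = 207, L_eff = 1 - 207/255 = 0.188235 (inverted)
t(9,1) = 2.34 - 1.900·0.188235 = 1.982
Σt over all 12·11 pixels = 146287/850 ≈ 172.1023529
V = pitch²·Σt = 0.79²·146287/850 = 107.409

t(9,1)=1.982 V=107.409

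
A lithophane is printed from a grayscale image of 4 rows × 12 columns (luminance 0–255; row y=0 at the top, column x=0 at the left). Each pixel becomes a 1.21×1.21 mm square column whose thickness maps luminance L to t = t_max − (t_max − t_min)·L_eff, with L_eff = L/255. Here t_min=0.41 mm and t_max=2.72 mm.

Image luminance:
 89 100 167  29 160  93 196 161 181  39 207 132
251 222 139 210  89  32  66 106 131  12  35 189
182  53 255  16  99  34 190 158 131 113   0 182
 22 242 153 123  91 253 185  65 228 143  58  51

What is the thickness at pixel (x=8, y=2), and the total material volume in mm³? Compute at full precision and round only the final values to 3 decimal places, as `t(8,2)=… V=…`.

span = t_max - t_min = 2.72 - 0.41 = 2.310
L(8,2) = 131, L_eff = 131/255 = 0.513725
t(8,2) = 2.72 - 2.310·0.513725 = 1.533
Σt over all 4·12 pixels = 642909/8500 ≈ 75.6363529
V = pitch²·Σt = 1.21²·642909/8500 = 110.739

t(8,2)=1.533 V=110.739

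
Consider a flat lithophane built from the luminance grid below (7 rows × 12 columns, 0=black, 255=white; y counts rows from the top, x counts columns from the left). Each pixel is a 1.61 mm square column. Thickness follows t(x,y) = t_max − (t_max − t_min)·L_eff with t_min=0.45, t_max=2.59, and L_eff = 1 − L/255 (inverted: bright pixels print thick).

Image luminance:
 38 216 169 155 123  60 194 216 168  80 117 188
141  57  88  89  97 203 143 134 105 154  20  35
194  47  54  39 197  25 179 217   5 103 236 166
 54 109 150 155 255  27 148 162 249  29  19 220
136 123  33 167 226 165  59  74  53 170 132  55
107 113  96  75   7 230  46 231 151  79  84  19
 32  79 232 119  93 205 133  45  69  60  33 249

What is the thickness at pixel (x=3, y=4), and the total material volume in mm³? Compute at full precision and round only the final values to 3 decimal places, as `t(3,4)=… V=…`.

t(3,4)=1.851 V=315.710

span = t_max - t_min = 2.59 - 0.45 = 2.140
L(3,4) = 167, L_eff = 1 - 167/255 = 0.345098 (inverted)
t(3,4) = 2.59 - 2.140·0.345098 = 1.851
Σt over all 7·12 pixels = 1552913/12750 ≈ 121.7970980
V = pitch²·Σt = 1.61²·1552913/12750 = 315.710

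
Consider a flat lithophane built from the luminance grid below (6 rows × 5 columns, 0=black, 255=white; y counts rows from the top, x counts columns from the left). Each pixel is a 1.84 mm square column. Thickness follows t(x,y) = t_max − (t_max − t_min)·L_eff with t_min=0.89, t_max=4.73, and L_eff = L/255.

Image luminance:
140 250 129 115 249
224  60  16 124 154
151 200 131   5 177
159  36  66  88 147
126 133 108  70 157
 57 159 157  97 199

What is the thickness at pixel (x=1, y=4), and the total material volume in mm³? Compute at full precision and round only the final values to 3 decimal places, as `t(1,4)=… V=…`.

t(1,4)=2.727 V=282.398

span = t_max - t_min = 4.73 - 0.89 = 3.840
L(1,4) = 133, L_eff = 133/255 = 0.521569
t(1,4) = 4.73 - 3.840·0.521569 = 2.727
Σt over all 6·5 pixels = 354499/4250 ≈ 83.4115294
V = pitch²·Σt = 1.84²·354499/4250 = 282.398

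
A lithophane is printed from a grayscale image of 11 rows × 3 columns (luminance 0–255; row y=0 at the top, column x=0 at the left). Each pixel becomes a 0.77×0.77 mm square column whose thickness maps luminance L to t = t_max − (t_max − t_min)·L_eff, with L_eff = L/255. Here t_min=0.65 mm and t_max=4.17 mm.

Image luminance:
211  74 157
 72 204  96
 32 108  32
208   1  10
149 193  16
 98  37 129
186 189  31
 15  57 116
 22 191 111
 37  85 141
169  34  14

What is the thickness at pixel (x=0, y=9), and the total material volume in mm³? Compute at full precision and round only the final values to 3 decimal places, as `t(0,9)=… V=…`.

t(0,9)=3.659 V=55.194

span = t_max - t_min = 4.17 - 0.65 = 3.520
L(0,9) = 37, L_eff = 37/255 = 0.145098
t(0,9) = 4.17 - 3.520·0.145098 = 3.659
Σt over all 11·3 pixels = 158257/1700 ≈ 93.0923529
V = pitch²·Σt = 0.77²·158257/1700 = 55.194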